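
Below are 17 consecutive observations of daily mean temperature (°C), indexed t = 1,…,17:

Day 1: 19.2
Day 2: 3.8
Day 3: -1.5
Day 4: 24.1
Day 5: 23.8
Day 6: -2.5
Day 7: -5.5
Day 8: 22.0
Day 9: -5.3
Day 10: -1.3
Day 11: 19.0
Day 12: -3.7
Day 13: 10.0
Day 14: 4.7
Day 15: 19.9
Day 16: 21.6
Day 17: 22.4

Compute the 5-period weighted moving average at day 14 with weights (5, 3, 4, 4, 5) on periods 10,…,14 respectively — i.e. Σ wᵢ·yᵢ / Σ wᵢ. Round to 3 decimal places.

Weighted sum: 5·-1.3 + 3·19.0 + 4·-3.7 + 4·10.0 + 5·4.7 = -6.5 + 57.0 + -14.8 + 40.0 + 23.5 = 99.2
Weight total: 5 + 3 + 4 + 4 + 5 = 21
WMA = 99.2 / 21 = 4.724

4.724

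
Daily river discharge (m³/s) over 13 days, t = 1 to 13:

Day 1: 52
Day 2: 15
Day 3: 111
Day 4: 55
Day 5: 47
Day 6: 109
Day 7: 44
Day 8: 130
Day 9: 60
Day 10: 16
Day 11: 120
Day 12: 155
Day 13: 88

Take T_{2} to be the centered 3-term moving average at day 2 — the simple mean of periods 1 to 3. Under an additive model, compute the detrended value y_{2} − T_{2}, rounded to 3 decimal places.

-44.333

Trend T_2 = (52 + 15 + 111) / 3 = 178/3 = 59.33333
Detrended value: 15 − 59.33333 = -44.333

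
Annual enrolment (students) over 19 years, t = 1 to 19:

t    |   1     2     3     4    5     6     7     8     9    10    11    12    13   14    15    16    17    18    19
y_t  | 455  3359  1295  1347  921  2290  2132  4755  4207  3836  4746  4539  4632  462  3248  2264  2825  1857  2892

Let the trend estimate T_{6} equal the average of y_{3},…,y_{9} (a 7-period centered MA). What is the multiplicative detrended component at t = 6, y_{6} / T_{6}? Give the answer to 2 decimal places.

0.95

Trend T_6 = (1295 + 1347 + 921 + 2290 + 2132 + 4755 + 4207) / 7 = 16947/7 = 2421.0000
Ratio to trend: 2290 / 2421.0000 = 0.95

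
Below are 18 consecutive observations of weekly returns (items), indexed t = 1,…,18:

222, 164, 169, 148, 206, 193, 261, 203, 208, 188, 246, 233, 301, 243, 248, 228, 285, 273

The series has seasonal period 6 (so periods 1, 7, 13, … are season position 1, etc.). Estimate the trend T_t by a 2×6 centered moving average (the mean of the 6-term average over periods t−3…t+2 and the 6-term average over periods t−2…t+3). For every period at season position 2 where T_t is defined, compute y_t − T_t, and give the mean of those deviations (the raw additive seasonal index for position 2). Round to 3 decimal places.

-10.125

Season position 2 occurs at t = 8, 14 (where T_t is defined).
t=8: T_8 = 213.16667; y_8 − T_8 = 203 − 213.16667 = -10.16667
t=14: T_14 = 253.08333; y_14 − T_14 = 243 − 253.08333 = -10.08333
Mean deviation: (-10.16667 + -10.08333) / 2 = -10.125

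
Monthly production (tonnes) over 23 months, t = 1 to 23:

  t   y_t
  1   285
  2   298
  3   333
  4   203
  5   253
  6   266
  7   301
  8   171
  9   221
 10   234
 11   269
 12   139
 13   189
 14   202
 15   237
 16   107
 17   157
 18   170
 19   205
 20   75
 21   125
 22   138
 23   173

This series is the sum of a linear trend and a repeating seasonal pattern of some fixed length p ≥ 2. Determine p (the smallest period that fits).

4

First differences y_{t+1} − y_t: 13, 35, -130, 50, 13, 35, -130, 50, 13, 35, …
The difference pattern repeats every 4 terms and not for any smaller step, so p = 4.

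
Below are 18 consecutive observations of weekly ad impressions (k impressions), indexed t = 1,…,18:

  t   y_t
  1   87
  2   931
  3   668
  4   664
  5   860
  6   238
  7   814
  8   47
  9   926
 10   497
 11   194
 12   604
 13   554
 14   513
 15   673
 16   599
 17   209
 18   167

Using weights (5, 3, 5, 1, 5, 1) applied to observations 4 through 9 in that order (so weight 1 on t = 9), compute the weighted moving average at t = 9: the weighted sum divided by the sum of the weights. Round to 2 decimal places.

453.25

Weighted sum: 5·664 + 3·860 + 5·238 + 1·814 + 5·47 + 1·926 = 3320 + 2580 + 1190 + 814 + 235 + 926 = 9065
Weight total: 5 + 3 + 5 + 1 + 5 + 1 = 20
WMA = 9065 / 20 = 453.25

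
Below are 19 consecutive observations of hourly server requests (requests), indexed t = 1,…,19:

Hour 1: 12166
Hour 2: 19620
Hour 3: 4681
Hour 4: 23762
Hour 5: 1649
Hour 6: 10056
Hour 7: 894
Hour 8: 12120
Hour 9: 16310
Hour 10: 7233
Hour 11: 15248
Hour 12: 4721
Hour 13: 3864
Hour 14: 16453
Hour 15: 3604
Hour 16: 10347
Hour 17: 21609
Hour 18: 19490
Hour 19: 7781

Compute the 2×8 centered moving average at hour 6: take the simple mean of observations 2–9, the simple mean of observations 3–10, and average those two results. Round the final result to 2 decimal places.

Sum over 2–9: 19620 + 4681 + 23762 + 1649 + 10056 + 894 + 12120 + 16310 = 89092
Sum over 3–10: 4681 + 23762 + 1649 + 10056 + 894 + 12120 + 16310 + 7233 = 76705
CMA at t=6 = (89092 + 76705) / (2·8) = 165797 / 16 = 10362.31

10362.31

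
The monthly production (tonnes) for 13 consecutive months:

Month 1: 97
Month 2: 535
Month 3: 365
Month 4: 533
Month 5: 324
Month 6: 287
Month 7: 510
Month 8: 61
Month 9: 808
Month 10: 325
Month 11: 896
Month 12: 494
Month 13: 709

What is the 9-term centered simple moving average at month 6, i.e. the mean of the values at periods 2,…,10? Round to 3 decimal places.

Sum of periods 2–10: 535 + 365 + 533 + 324 + 287 + 510 + 61 + 808 + 325 = 3748
Divide by 9: 3748 / 9 = 416.444

416.444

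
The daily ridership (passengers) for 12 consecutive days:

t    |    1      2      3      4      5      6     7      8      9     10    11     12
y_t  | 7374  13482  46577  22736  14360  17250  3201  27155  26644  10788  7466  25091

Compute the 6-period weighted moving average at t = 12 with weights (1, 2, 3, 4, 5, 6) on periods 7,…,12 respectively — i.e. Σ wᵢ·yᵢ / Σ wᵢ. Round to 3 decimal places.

Weighted sum: 1·3201 + 2·27155 + 3·26644 + 4·10788 + 5·7466 + 6·25091 = 3201 + 54310 + 79932 + 43152 + 37330 + 150546 = 368471
Weight total: 1 + 2 + 3 + 4 + 5 + 6 = 21
WMA = 368471 / 21 = 17546.238

17546.238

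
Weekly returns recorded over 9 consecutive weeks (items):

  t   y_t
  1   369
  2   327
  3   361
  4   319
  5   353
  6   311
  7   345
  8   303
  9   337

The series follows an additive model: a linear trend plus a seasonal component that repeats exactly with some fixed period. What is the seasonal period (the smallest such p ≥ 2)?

First differences y_{t+1} − y_t: -42, 34, -42, 34, -42, 34, …
The difference pattern repeats every 2 terms and not for any smaller step, so p = 2.

2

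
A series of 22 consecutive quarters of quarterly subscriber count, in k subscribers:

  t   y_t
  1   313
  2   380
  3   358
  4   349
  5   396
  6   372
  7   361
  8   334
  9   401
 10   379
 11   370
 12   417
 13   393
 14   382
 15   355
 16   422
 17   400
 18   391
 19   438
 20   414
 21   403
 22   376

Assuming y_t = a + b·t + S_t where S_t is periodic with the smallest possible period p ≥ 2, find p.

First differences y_{t+1} − y_t: 67, -22, -9, 47, -24, -11, -27, 67, -22, -9, 47, -24, -11, -27, 67, -22, …
The difference pattern repeats every 7 terms and not for any smaller step, so p = 7.

7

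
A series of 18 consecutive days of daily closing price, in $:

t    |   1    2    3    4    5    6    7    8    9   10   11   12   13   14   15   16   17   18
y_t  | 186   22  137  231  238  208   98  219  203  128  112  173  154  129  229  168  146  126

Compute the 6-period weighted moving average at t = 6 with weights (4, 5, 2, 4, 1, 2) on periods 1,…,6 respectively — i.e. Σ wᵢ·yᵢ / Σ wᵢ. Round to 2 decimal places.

Weighted sum: 4·186 + 5·22 + 2·137 + 4·231 + 1·238 + 2·208 = 744 + 110 + 274 + 924 + 238 + 416 = 2706
Weight total: 4 + 5 + 2 + 4 + 1 + 2 = 18
WMA = 2706 / 18 = 150.33

150.33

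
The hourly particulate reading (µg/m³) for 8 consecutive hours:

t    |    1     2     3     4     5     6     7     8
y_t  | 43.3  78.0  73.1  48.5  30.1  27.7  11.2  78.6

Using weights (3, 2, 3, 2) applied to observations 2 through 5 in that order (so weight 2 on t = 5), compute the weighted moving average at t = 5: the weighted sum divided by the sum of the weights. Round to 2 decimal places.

58.59

Weighted sum: 3·78.0 + 2·73.1 + 3·48.5 + 2·30.1 = 234.0 + 146.2 + 145.5 + 60.2 = 585.9
Weight total: 3 + 2 + 3 + 2 = 10
WMA = 585.9 / 10 = 58.59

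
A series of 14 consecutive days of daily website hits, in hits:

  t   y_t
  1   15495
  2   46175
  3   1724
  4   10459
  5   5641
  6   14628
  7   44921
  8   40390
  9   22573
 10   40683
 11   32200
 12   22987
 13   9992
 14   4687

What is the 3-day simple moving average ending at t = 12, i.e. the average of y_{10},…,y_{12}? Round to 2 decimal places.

Sum of periods 10–12: 40683 + 32200 + 22987 = 95870
Divide by 3: 95870 / 3 = 31956.67

31956.67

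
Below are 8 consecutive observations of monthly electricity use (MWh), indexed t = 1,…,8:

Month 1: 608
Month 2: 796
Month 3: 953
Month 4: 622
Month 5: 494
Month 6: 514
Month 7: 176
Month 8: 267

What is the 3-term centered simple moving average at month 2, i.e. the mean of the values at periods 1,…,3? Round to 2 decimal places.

785.67

Sum of periods 1–3: 608 + 796 + 953 = 2357
Divide by 3: 2357 / 3 = 785.67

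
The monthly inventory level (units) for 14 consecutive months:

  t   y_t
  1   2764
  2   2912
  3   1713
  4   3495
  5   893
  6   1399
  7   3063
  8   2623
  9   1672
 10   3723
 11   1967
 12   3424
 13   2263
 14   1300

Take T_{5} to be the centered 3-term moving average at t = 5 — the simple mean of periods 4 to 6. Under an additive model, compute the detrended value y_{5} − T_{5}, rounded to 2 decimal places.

-1036.00

Trend T_5 = (3495 + 893 + 1399) / 3 = 5787/3 = 1929.0000
Detrended value: 893 − 1929.0000 = -1036.00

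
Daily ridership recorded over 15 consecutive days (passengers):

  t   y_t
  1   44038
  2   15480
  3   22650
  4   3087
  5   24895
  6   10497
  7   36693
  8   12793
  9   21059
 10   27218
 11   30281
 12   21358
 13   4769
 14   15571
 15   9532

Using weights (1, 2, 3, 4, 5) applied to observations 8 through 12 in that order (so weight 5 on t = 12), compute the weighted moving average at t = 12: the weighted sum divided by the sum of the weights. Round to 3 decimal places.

24298.600

Weighted sum: 1·12793 + 2·21059 + 3·27218 + 4·30281 + 5·21358 = 12793 + 42118 + 81654 + 121124 + 106790 = 364479
Weight total: 1 + 2 + 3 + 4 + 5 = 15
WMA = 364479 / 15 = 24298.600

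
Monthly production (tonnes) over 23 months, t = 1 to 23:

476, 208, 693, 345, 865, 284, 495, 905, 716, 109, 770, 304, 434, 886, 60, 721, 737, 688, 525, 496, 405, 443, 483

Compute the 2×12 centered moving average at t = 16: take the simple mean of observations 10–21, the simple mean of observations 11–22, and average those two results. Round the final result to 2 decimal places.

525.17

Sum over 10–21: 109 + 770 + 304 + 434 + 886 + 60 + 721 + 737 + 688 + 525 + 496 + 405 = 6135
Sum over 11–22: 770 + 304 + 434 + 886 + 60 + 721 + 737 + 688 + 525 + 496 + 405 + 443 = 6469
CMA at t=16 = (6135 + 6469) / (2·12) = 12604 / 24 = 525.17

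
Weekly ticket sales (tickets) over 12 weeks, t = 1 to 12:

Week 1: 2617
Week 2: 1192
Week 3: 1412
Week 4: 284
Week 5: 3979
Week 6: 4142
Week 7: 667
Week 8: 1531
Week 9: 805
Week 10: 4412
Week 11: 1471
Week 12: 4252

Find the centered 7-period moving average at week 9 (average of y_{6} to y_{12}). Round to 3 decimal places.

Sum of periods 6–12: 4142 + 667 + 1531 + 805 + 4412 + 1471 + 4252 = 17280
Divide by 7: 17280 / 7 = 2468.571

2468.571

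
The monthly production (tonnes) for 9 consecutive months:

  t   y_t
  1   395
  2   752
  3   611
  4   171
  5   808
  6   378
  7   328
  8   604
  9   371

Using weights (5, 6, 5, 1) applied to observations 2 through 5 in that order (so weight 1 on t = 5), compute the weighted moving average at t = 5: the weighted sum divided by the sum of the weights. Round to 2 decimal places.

534.65

Weighted sum: 5·752 + 6·611 + 5·171 + 1·808 = 3760 + 3666 + 855 + 808 = 9089
Weight total: 5 + 6 + 5 + 1 = 17
WMA = 9089 / 17 = 534.65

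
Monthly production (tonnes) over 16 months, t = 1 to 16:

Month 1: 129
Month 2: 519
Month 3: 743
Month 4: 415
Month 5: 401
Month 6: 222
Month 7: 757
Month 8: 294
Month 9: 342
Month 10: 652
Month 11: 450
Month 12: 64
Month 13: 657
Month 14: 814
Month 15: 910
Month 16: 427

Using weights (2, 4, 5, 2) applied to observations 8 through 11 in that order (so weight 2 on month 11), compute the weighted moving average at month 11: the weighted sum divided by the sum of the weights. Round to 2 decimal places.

470.46

Weighted sum: 2·294 + 4·342 + 5·652 + 2·450 = 588 + 1368 + 3260 + 900 = 6116
Weight total: 2 + 4 + 5 + 2 = 13
WMA = 6116 / 13 = 470.46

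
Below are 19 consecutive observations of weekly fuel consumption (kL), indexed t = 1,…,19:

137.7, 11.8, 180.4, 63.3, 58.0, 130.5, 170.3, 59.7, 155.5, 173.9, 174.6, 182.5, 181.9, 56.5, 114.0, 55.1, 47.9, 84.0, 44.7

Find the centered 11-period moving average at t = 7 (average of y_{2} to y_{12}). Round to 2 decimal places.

123.68

Sum of periods 2–12: 11.8 + 180.4 + 63.3 + 58.0 + 130.5 + 170.3 + 59.7 + 155.5 + 173.9 + 174.6 + 182.5 = 1360.5
Divide by 11: 1360.5 / 11 = 123.68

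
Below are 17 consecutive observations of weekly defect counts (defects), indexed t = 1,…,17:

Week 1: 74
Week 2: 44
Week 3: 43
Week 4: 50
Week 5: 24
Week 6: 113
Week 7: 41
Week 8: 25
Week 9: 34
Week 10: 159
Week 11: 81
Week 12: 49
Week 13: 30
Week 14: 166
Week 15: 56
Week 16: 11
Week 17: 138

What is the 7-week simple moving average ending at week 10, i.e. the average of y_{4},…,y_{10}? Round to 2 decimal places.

63.71

Sum of periods 4–10: 50 + 24 + 113 + 41 + 25 + 34 + 159 = 446
Divide by 7: 446 / 7 = 63.71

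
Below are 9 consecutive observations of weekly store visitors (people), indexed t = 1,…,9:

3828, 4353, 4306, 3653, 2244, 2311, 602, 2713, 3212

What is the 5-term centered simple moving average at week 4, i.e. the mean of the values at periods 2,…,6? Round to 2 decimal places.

3373.40

Sum of periods 2–6: 4353 + 4306 + 3653 + 2244 + 2311 = 16867
Divide by 5: 16867 / 5 = 3373.40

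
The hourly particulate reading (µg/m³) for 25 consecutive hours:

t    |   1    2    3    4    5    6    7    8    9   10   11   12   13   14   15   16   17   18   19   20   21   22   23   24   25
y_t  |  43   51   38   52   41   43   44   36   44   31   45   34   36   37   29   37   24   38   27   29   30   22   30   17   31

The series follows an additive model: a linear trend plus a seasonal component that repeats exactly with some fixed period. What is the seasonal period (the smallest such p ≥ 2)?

7

First differences y_{t+1} − y_t: 8, -13, 14, -11, 2, 1, -8, 8, -13, 14, -11, 2, 1, -8, 8, -13, …
The difference pattern repeats every 7 terms and not for any smaller step, so p = 7.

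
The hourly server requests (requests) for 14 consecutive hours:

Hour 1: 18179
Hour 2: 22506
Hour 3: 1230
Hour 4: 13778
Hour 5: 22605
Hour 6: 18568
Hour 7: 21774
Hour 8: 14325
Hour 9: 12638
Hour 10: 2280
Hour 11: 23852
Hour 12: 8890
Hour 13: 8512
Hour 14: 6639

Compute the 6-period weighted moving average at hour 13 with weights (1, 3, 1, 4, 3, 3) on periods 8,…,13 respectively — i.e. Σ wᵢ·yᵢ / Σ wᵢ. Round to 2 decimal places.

13475.53

Weighted sum: 1·14325 + 3·12638 + 1·2280 + 4·23852 + 3·8890 + 3·8512 = 14325 + 37914 + 2280 + 95408 + 26670 + 25536 = 202133
Weight total: 1 + 3 + 1 + 4 + 3 + 3 = 15
WMA = 202133 / 15 = 13475.53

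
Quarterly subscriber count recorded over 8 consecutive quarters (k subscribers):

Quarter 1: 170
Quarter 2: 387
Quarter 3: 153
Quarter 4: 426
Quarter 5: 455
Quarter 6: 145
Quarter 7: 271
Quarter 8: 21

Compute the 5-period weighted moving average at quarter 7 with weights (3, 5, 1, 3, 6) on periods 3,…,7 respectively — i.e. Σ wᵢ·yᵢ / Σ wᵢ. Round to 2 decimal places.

Weighted sum: 3·153 + 5·426 + 1·455 + 3·145 + 6·271 = 459 + 2130 + 455 + 435 + 1626 = 5105
Weight total: 3 + 5 + 1 + 3 + 6 = 18
WMA = 5105 / 18 = 283.61

283.61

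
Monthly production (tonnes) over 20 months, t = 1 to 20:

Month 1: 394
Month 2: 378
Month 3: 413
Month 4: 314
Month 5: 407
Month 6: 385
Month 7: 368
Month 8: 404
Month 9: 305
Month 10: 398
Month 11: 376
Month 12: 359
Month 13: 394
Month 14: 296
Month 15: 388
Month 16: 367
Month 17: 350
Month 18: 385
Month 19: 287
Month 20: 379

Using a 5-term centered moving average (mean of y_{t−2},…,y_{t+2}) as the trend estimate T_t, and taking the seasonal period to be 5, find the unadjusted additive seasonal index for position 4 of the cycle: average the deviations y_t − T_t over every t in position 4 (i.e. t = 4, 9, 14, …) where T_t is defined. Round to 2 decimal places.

-65.13

Season position 4 occurs at t = 4, 9, 14 (where T_t is defined).
t=4: T_4 = 379.4000; y_4 − T_4 = 314 − 379.4000 = -65.4000
t=9: T_9 = 370.2000; y_9 − T_9 = 305 − 370.2000 = -65.2000
t=14: T_14 = 360.8000; y_14 − T_14 = 296 − 360.8000 = -64.8000
Mean deviation: (-65.4000 + -65.2000 + -64.8000) / 3 = -65.13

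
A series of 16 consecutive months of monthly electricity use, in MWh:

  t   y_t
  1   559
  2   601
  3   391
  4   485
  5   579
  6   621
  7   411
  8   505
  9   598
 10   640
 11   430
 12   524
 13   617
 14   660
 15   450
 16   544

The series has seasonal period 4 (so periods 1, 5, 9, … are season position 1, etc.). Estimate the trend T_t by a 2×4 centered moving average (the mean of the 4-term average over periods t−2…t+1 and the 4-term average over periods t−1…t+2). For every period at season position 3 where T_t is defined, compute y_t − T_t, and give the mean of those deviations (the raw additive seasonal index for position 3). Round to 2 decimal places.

Season position 3 occurs at t = 3, 7, 11 (where T_t is defined).
t=3: T_3 = 511.5000; y_3 − T_3 = 391 − 511.5000 = -120.5000
t=7: T_7 = 531.3750; y_7 − T_7 = 411 − 531.3750 = -120.3750
t=11: T_11 = 550.3750; y_11 − T_11 = 430 − 550.3750 = -120.3750
Mean deviation: (-120.5000 + -120.3750 + -120.3750) / 3 = -120.42

-120.42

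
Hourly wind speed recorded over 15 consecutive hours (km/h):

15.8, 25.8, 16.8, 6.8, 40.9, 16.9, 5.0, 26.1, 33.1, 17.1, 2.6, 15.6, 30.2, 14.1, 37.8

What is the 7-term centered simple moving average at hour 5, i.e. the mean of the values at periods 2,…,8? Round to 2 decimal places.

Sum of periods 2–8: 25.8 + 16.8 + 6.8 + 40.9 + 16.9 + 5.0 + 26.1 = 138.3
Divide by 7: 138.3 / 7 = 19.76

19.76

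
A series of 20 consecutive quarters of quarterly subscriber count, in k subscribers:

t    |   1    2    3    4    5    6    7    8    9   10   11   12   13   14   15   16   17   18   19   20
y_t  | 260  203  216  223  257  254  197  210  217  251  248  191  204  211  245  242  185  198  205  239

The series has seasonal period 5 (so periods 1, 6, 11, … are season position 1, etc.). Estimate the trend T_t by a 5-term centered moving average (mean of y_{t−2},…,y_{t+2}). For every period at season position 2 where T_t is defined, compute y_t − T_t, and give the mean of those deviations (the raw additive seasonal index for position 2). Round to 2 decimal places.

-30.00

Season position 2 occurs at t = 7, 12, 17 (where T_t is defined).
t=7: T_7 = 227.0000; y_7 − T_7 = 197 − 227.0000 = -30.0000
t=12: T_12 = 221.0000; y_12 − T_12 = 191 − 221.0000 = -30.0000
t=17: T_17 = 215.0000; y_17 − T_17 = 185 − 215.0000 = -30.0000
Mean deviation: (-30.0000 + -30.0000 + -30.0000) / 3 = -30.00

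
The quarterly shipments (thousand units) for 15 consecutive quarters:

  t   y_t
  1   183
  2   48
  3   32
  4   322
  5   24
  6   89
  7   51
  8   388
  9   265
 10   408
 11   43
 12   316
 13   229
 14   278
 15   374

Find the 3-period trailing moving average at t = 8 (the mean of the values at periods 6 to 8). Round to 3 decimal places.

176.000

Sum of periods 6–8: 89 + 51 + 388 = 528
Divide by 3: 528 / 3 = 176.000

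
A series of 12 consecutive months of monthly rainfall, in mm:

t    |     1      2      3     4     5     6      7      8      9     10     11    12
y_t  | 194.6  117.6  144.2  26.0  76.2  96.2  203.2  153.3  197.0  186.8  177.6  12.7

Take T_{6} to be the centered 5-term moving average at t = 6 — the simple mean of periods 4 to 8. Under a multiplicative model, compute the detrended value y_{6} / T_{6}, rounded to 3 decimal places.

Trend T_6 = (26.0 + 76.2 + 96.2 + 203.2 + 153.3) / 5 = 554.9/5 = 110.98000
Ratio to trend: 96.2 / 110.98000 = 0.867

0.867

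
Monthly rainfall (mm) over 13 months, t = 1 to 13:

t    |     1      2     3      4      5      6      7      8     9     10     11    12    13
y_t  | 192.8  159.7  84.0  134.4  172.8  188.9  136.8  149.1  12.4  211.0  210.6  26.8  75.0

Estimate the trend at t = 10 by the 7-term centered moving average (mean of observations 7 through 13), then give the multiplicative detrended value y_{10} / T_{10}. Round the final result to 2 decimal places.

1.80

Trend T_10 = (136.8 + 149.1 + 12.4 + 211.0 + 210.6 + 26.8 + 75.0) / 7 = 821.7/7 = 117.3857
Ratio to trend: 211.0 / 117.3857 = 1.80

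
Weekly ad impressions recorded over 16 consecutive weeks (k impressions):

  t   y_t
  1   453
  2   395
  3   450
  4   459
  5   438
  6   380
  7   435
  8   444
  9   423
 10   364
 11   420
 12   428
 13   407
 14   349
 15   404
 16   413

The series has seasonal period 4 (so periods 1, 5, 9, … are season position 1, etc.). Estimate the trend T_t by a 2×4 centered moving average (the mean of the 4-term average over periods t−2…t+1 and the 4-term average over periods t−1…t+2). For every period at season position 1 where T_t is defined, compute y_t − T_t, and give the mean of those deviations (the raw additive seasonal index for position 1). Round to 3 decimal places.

Season position 1 occurs at t = 5, 9, 13 (where T_t is defined).
t=5: T_5 = 429.87500; y_5 − T_5 = 438 − 429.87500 = 8.12500
t=9: T_9 = 414.62500; y_9 − T_9 = 423 − 414.62500 = 8.37500
t=13: T_13 = 399.00000; y_13 − T_13 = 407 − 399.00000 = 8.00000
Mean deviation: (8.12500 + 8.37500 + 8.00000) / 3 = 8.167

8.167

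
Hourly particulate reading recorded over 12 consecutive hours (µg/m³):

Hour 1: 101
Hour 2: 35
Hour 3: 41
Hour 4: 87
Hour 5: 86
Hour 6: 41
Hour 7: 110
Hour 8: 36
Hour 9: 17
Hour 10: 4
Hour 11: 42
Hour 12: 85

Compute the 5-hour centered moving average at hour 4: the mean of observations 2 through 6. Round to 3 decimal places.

Sum of periods 2–6: 35 + 41 + 87 + 86 + 41 = 290
Divide by 5: 290 / 5 = 58.000

58.000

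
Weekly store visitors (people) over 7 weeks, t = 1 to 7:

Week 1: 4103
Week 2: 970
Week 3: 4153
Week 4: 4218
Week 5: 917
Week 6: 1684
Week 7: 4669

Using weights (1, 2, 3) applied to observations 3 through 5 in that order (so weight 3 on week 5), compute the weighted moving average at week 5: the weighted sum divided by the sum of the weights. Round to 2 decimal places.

Weighted sum: 1·4153 + 2·4218 + 3·917 = 4153 + 8436 + 2751 = 15340
Weight total: 1 + 2 + 3 = 6
WMA = 15340 / 6 = 2556.67

2556.67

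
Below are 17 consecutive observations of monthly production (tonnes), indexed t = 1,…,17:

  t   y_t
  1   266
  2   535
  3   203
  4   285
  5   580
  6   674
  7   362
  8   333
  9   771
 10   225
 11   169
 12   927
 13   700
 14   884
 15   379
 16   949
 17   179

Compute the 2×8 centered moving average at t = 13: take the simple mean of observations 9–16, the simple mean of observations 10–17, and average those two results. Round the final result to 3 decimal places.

Sum over 9–16: 771 + 225 + 169 + 927 + 700 + 884 + 379 + 949 = 5004
Sum over 10–17: 225 + 169 + 927 + 700 + 884 + 379 + 949 + 179 = 4412
CMA at t=13 = (5004 + 4412) / (2·8) = 9416 / 16 = 588.500

588.500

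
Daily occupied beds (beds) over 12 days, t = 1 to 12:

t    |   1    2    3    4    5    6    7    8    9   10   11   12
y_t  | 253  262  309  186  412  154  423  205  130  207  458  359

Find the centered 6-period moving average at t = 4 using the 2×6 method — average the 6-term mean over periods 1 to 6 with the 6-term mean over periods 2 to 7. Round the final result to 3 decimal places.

276.833

Sum over 1–6: 253 + 262 + 309 + 186 + 412 + 154 = 1576
Sum over 2–7: 262 + 309 + 186 + 412 + 154 + 423 = 1746
CMA at t=4 = (1576 + 1746) / (2·6) = 3322 / 12 = 276.833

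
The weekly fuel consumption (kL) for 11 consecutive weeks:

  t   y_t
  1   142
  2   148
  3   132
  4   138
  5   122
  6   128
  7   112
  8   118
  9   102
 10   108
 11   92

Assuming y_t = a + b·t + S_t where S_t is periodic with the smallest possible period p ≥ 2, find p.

First differences y_{t+1} − y_t: 6, -16, 6, -16, 6, -16, …
The difference pattern repeats every 2 terms and not for any smaller step, so p = 2.

2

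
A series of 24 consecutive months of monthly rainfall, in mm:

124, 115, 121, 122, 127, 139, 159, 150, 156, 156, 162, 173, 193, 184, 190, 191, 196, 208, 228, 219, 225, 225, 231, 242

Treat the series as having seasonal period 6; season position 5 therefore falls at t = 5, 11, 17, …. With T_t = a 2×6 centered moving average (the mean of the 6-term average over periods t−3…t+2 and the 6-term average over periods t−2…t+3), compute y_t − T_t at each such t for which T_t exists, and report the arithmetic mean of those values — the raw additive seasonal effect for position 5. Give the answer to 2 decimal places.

Season position 5 occurs at t = 5, 11, 17 (where T_t is defined).
t=5: T_5 = 133.4167; y_5 − T_5 = 127 − 133.4167 = -6.4167
t=11: T_11 = 167.8333; y_11 − T_11 = 162 − 167.8333 = -5.8333
t=17: T_17 = 202.4167; y_17 − T_17 = 196 − 202.4167 = -6.4167
Mean deviation: (-6.4167 + -5.8333 + -6.4167) / 3 = -6.22

-6.22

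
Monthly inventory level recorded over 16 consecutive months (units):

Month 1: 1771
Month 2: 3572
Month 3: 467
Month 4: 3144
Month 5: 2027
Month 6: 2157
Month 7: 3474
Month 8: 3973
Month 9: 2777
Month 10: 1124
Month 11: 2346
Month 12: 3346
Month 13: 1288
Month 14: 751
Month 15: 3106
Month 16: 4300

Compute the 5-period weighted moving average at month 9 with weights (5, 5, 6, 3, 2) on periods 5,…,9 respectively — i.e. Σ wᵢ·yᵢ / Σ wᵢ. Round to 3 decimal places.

Weighted sum: 5·2027 + 5·2157 + 6·3474 + 3·3973 + 2·2777 = 10135 + 10785 + 20844 + 11919 + 5554 = 59237
Weight total: 5 + 5 + 6 + 3 + 2 = 21
WMA = 59237 / 21 = 2820.810

2820.810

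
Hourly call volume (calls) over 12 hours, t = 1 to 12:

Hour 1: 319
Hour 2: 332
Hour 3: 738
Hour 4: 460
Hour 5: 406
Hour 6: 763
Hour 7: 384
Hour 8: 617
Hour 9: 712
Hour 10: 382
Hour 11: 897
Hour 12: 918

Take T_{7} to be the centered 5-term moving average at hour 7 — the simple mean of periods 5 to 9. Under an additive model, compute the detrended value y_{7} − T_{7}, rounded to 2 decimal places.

-192.40

Trend T_7 = (406 + 763 + 384 + 617 + 712) / 5 = 2882/5 = 576.4000
Detrended value: 384 − 576.4000 = -192.40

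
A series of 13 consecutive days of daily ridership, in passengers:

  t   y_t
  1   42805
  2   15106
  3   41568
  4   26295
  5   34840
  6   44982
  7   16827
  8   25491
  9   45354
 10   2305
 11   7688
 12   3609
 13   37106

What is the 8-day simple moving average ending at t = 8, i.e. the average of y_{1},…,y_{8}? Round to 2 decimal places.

30989.25

Sum of periods 1–8: 42805 + 15106 + 41568 + 26295 + 34840 + 44982 + 16827 + 25491 = 247914
Divide by 8: 247914 / 8 = 30989.25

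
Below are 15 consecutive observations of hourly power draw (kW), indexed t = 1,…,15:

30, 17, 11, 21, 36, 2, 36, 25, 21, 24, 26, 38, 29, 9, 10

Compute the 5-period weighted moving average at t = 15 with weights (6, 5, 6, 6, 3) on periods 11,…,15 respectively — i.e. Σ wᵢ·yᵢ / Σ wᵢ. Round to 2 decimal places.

23.23

Weighted sum: 6·26 + 5·38 + 6·29 + 6·9 + 3·10 = 156 + 190 + 174 + 54 + 30 = 604
Weight total: 6 + 5 + 6 + 6 + 3 = 26
WMA = 604 / 26 = 23.23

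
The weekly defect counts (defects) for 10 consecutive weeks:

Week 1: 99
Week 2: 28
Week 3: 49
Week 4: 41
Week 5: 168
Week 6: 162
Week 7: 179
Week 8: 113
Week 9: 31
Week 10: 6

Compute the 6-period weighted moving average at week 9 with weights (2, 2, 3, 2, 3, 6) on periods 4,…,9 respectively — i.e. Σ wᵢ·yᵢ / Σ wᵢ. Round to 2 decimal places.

Weighted sum: 2·41 + 2·168 + 3·162 + 2·179 + 3·113 + 6·31 = 82 + 336 + 486 + 358 + 339 + 186 = 1787
Weight total: 2 + 2 + 3 + 2 + 3 + 6 = 18
WMA = 1787 / 18 = 99.28

99.28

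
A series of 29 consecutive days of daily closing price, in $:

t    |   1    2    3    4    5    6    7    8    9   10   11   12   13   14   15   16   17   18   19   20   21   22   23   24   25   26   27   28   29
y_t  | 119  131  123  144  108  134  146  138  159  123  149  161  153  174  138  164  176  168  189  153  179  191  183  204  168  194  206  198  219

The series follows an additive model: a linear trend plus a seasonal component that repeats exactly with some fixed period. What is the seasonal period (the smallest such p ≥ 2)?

First differences y_{t+1} − y_t: 12, -8, 21, -36, 26, 12, -8, 21, -36, 26, 12, -8, …
The difference pattern repeats every 5 terms and not for any smaller step, so p = 5.

5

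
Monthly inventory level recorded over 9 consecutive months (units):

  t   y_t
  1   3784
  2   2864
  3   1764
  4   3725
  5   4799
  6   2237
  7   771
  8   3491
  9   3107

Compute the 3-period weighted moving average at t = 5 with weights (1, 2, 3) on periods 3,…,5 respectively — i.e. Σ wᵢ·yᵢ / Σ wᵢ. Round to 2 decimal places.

3935.17

Weighted sum: 1·1764 + 2·3725 + 3·4799 = 1764 + 7450 + 14397 = 23611
Weight total: 1 + 2 + 3 = 6
WMA = 23611 / 6 = 3935.17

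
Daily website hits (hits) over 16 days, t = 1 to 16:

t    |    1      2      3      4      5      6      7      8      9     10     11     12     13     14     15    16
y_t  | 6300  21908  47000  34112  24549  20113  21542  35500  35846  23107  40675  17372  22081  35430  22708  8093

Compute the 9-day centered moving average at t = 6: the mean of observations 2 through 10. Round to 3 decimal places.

Sum of periods 2–10: 21908 + 47000 + 34112 + 24549 + 20113 + 21542 + 35500 + 35846 + 23107 = 263677
Divide by 9: 263677 / 9 = 29297.444

29297.444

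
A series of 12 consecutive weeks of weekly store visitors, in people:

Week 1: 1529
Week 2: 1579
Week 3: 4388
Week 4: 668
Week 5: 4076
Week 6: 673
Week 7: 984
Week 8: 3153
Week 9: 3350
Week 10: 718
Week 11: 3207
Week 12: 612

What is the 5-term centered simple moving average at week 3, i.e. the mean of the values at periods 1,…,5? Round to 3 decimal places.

2448.000

Sum of periods 1–5: 1529 + 1579 + 4388 + 668 + 4076 = 12240
Divide by 5: 12240 / 5 = 2448.000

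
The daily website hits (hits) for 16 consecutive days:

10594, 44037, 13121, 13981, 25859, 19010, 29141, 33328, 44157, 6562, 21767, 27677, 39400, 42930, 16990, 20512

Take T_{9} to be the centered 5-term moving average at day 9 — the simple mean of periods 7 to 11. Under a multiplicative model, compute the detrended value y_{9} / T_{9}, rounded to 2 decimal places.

Trend T_9 = (29141 + 33328 + 44157 + 6562 + 21767) / 5 = 134955/5 = 26991.0000
Ratio to trend: 44157 / 26991.0000 = 1.64

1.64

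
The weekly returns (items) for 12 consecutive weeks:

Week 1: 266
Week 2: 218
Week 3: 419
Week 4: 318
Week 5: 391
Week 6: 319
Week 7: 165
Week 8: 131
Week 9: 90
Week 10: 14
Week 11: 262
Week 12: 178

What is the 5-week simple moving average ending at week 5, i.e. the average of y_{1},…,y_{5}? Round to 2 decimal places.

Sum of periods 1–5: 266 + 218 + 419 + 318 + 391 = 1612
Divide by 5: 1612 / 5 = 322.40

322.40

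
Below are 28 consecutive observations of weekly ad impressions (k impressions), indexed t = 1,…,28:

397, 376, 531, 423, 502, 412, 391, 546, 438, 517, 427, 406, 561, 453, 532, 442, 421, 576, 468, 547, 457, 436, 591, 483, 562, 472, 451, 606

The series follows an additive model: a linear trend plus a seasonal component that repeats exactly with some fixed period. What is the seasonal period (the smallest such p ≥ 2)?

First differences y_{t+1} − y_t: -21, 155, -108, 79, -90, -21, 155, -108, 79, -90, -21, 155, …
The difference pattern repeats every 5 terms and not for any smaller step, so p = 5.

5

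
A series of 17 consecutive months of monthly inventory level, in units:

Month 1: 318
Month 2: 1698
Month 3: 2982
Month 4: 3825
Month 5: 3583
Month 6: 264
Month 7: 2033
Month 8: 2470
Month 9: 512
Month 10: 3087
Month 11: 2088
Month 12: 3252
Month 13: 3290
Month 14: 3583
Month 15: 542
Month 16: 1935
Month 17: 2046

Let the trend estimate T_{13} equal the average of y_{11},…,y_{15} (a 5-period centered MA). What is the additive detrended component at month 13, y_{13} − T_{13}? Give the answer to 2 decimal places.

739.00

Trend T_13 = (2088 + 3252 + 3290 + 3583 + 542) / 5 = 12755/5 = 2551.0000
Detrended value: 3290 − 2551.0000 = 739.00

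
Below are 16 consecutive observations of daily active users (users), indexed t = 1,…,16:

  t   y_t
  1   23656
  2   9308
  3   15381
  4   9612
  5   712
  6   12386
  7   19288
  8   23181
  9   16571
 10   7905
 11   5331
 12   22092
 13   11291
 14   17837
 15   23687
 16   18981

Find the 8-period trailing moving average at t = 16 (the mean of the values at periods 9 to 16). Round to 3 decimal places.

Sum of periods 9–16: 16571 + 7905 + 5331 + 22092 + 11291 + 17837 + 23687 + 18981 = 123695
Divide by 8: 123695 / 8 = 15461.875

15461.875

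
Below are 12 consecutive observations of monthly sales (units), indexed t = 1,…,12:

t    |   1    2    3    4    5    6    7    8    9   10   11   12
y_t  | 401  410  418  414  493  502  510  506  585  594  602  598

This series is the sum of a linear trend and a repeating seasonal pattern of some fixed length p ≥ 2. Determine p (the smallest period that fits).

First differences y_{t+1} − y_t: 9, 8, -4, 79, 9, 8, -4, 79, 9, 8, …
The difference pattern repeats every 4 terms and not for any smaller step, so p = 4.

4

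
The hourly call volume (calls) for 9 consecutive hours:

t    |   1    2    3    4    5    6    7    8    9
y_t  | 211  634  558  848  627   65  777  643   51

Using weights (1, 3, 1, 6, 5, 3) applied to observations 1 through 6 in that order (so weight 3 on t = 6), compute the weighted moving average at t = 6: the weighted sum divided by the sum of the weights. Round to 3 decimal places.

583.632

Weighted sum: 1·211 + 3·634 + 1·558 + 6·848 + 5·627 + 3·65 = 211 + 1902 + 558 + 5088 + 3135 + 195 = 11089
Weight total: 1 + 3 + 1 + 6 + 5 + 3 = 19
WMA = 11089 / 19 = 583.632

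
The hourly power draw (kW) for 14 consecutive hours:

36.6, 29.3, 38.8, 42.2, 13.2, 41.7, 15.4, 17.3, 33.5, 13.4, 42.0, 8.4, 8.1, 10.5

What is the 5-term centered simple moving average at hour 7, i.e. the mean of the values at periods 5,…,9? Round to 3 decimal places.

Sum of periods 5–9: 13.2 + 41.7 + 15.4 + 17.3 + 33.5 = 121.1
Divide by 5: 121.1 / 5 = 24.220

24.220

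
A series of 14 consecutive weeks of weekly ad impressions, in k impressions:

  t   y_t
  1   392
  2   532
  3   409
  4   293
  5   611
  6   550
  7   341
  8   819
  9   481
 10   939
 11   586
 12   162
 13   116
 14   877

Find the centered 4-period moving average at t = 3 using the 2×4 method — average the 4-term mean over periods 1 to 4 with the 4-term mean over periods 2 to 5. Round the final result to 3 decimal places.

433.875

Sum over 1–4: 392 + 532 + 409 + 293 = 1626
Sum over 2–5: 532 + 409 + 293 + 611 = 1845
CMA at t=3 = (1626 + 1845) / (2·4) = 3471 / 8 = 433.875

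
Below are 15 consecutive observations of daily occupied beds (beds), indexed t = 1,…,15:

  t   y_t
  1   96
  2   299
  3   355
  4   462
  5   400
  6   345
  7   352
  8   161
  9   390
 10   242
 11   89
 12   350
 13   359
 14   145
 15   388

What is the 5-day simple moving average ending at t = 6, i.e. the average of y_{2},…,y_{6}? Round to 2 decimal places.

Sum of periods 2–6: 299 + 355 + 462 + 400 + 345 = 1861
Divide by 5: 1861 / 5 = 372.20

372.20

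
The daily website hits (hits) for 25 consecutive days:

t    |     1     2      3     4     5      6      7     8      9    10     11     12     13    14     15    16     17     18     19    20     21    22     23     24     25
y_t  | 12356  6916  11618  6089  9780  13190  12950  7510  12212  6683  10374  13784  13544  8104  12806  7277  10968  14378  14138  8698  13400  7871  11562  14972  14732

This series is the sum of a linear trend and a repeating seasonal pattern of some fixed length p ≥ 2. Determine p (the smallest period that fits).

6

First differences y_{t+1} − y_t: -5440, 4702, -5529, 3691, 3410, -240, -5440, 4702, -5529, 3691, 3410, -240, -5440, 4702, …
The difference pattern repeats every 6 terms and not for any smaller step, so p = 6.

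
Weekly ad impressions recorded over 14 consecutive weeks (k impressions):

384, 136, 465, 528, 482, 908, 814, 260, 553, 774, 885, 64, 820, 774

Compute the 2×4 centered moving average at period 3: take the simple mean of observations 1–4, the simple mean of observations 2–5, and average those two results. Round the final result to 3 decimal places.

Sum over 1–4: 384 + 136 + 465 + 528 = 1513
Sum over 2–5: 136 + 465 + 528 + 482 = 1611
CMA at t=3 = (1513 + 1611) / (2·4) = 3124 / 8 = 390.500

390.500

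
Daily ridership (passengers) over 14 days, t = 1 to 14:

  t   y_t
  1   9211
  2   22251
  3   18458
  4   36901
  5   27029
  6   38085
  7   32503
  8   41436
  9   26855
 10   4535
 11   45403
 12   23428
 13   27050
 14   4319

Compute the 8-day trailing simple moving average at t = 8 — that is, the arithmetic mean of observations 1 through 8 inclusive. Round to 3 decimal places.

Sum of periods 1–8: 9211 + 22251 + 18458 + 36901 + 27029 + 38085 + 32503 + 41436 = 225874
Divide by 8: 225874 / 8 = 28234.250

28234.250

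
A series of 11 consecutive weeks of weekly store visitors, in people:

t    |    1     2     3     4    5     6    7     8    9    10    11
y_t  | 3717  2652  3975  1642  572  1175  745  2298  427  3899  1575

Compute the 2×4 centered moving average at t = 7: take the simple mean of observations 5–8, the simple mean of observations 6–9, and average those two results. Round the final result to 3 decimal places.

1179.375

Sum over 5–8: 572 + 1175 + 745 + 2298 = 4790
Sum over 6–9: 1175 + 745 + 2298 + 427 = 4645
CMA at t=7 = (4790 + 4645) / (2·4) = 9435 / 8 = 1179.375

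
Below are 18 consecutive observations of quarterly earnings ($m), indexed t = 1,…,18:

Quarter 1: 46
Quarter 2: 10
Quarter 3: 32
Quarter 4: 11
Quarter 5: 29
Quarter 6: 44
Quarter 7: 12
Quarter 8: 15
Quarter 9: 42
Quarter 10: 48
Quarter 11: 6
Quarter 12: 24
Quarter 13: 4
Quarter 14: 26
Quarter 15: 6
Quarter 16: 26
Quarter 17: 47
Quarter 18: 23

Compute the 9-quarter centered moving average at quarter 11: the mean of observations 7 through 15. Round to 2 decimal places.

20.33

Sum of periods 7–15: 12 + 15 + 42 + 48 + 6 + 24 + 4 + 26 + 6 = 183
Divide by 9: 183 / 9 = 20.33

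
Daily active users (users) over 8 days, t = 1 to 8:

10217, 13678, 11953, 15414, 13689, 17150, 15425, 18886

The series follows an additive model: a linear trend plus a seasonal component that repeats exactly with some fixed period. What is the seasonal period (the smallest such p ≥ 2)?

First differences y_{t+1} − y_t: 3461, -1725, 3461, -1725, 3461, -1725, …
The difference pattern repeats every 2 terms and not for any smaller step, so p = 2.

2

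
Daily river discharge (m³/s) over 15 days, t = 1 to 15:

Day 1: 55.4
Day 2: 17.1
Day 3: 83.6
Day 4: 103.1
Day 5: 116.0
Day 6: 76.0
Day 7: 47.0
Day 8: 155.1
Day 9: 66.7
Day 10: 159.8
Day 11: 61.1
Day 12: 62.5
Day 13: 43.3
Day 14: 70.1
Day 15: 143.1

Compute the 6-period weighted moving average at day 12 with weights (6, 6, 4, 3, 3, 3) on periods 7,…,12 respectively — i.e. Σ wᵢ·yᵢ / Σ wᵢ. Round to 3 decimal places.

Weighted sum: 6·47.0 + 6·155.1 + 4·66.7 + 3·159.8 + 3·61.1 + 3·62.5 = 282.0 + 930.6 + 266.8 + 479.4 + 183.3 + 187.5 = 2329.6
Weight total: 6 + 6 + 4 + 3 + 3 + 3 = 25
WMA = 2329.6 / 25 = 93.184

93.184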